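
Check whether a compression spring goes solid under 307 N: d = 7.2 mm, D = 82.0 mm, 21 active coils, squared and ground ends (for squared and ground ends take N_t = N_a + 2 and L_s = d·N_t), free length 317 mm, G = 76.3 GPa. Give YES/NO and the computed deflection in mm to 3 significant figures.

k = Gd⁴/(8D³N_a) = (76.3×10³)(7.2⁴)/(8·82.0³·21) = 2.2136 N/mm
N_t = 23; L_s = 7.2·23 = 165.6 mm; δ_solid = L₀ − L_s = 317 − 165.6 = 151.4 mm
δ = F/k = 307/2.2136 = 138.69 mm
δ < δ_solid → spring does not go solid

NO, δ = 139 mm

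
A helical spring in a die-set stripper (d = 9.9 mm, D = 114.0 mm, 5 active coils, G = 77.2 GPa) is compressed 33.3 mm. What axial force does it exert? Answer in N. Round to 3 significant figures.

k = Gd⁴/(8D³N_a) = (77.2×10³)(9.9⁴)/(8·114.0³·5) = 12.514 N/mm
F = k·δ = 12.514 × 33.3 = 416.7 N

417 N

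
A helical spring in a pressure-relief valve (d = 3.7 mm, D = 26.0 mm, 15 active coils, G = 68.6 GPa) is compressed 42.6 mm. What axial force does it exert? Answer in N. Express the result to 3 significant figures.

k = Gd⁴/(8D³N_a) = (68.6×10³)(3.7⁴)/(8·26.0³·15) = 6.0958 N/mm
F = k·δ = 6.0958 × 42.6 = 259.68 N

260 N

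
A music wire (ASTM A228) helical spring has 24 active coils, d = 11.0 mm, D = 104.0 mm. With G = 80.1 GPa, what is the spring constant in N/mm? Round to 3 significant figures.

5.43 N/mm

k = Gd⁴/(8D³N_a) = (80.1×10³ × 11.0⁴) / (8 × 104.0³ × 24)
  = 1.17274e+09 / 2.15974e+08 = 5.43 N/mm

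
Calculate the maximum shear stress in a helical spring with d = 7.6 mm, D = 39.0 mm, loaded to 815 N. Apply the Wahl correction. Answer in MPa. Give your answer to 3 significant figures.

240 MPa

Spring index C = D/d = 39.0/7.6 = 5.1316
K_W = (4C−1)/(4C−4) + 0.615/C = 19.526/16.526 + 0.1198 = 1.3014
τ₀ = 8FD/(πd³) = 8·815·39.0/(π·7.6³) = 254280/1379.1 = 184.38 MPa
τ_max = K·τ₀ = 1.3014 × 184.38 = 239.95 MPa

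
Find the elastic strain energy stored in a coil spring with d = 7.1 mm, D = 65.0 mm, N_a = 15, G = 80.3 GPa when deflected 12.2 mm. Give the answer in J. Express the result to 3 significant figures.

k = Gd⁴/(8D³N_a) = (80.3×10³)(7.1⁴)/(8·65.0³·15) = 6.192 N/mm
U = ½kδ² = 0.5 × 6.192 × 12.2² = 460.81 N·mm = 0.46081 J

0.461 J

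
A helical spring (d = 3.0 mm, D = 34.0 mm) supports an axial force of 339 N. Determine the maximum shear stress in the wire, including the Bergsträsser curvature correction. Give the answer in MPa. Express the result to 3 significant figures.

Spring index C = D/d = 34.0/3.0 = 11.3333
K_B = (4C+2)/(4C−3) = 47.333/42.333 = 1.1181
τ₀ = 8FD/(πd³) = 8·339·34.0/(π·3.0³) = 92208/84.823 = 1087.1 MPa
τ_max = K·τ₀ = 1.1181 × 1087.1 = 1215.5 MPa

1220 MPa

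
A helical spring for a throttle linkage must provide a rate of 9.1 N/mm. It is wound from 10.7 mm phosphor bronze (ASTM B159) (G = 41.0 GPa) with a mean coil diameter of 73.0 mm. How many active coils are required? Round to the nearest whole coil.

19

N_a = Gd⁴/(8D³k) = (41.0×10³ × 10.7⁴)/(8 × 73.0³ × 9.1)
    = 5.37426e+08 / 2.83204e+07 = 18.98 → 19 coils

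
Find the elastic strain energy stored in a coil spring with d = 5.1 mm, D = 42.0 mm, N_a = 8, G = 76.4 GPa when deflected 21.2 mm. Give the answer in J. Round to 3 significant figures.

k = Gd⁴/(8D³N_a) = (76.4×10³)(5.1⁴)/(8·42.0³·8) = 10.9 N/mm
U = ½kδ² = 0.5 × 10.9 × 21.2² = 2449.6 N·mm = 2.4496 J

2.45 J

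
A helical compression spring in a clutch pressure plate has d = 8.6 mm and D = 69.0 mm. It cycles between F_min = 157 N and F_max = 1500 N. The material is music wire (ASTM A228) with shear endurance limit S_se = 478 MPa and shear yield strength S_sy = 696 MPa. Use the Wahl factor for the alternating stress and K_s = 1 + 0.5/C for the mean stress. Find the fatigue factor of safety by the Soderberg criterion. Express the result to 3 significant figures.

C = D/d = 69.0/8.6 = 8.0233; K_W = (4C−1)/(4C−4)+0.615/C = 1.1834; K_s = 1+0.5/C = 1.0623
F_a = (F_max−F_min)/2 = 671.5 N; F_m = (F_max+F_min)/2 = 828.5 N
τ_a = K_W·8F_aD/(πd³) = 1.1834 × 185.5 = 219.53 MPa
τ_m = K_s·8F_mD/(πd³) = 1.0623 × 228.87 = 243.13 MPa
Soderberg: 1/n_f = τ_a/S_se + τ_m/S_sy = 219.53/478 + 243.13/696 = 0.45926 + 0.34933 = 0.80859
n_f = 1/0.80859 = 1.237

1.24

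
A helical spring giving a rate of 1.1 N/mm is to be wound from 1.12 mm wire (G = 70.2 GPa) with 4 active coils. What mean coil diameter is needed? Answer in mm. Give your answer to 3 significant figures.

14.6 mm

D = (Gd⁴/(8N_a·k))^(1/3) = (70.2×10³·1.12⁴/(8·4·1.1))^(1/3)
  = (3138.1)^(1/3) = 14.6405 mm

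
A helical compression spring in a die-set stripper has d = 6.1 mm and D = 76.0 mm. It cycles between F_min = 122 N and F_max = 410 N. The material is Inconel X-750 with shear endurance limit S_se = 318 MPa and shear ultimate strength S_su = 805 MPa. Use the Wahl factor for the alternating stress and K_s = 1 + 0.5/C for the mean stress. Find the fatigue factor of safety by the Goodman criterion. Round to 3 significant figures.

C = D/d = 76.0/6.1 = 12.4590; K_W = (4C−1)/(4C−4)+0.615/C = 1.1148; K_s = 1+0.5/C = 1.0401
F_a = (F_max−F_min)/2 = 144 N; F_m = (F_max+F_min)/2 = 266 N
τ_a = K_W·8F_aD/(πd³) = 1.1148 × 122.78 = 136.88 MPa
τ_m = K_s·8F_mD/(πd³) = 1.0401 × 226.8 = 235.9 MPa
Goodman: 1/n_f = τ_a/S_se + τ_m/S_su = 136.88/318 + 235.9/805 = 0.43043 + 0.29305 = 0.72348
n_f = 1/0.72348 = 1.382

1.38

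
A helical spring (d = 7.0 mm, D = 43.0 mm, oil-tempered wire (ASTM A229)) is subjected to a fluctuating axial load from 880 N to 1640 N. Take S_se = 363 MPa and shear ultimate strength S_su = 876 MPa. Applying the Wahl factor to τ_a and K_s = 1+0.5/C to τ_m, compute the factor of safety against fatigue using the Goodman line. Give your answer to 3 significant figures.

C = D/d = 43.0/7.0 = 6.1429; K_W = (4C−1)/(4C−4)+0.615/C = 1.2459; K_s = 1+0.5/C = 1.0814
F_a = (F_max−F_min)/2 = 380 N; F_m = (F_max+F_min)/2 = 1260 N
τ_a = K_W·8F_aD/(πd³) = 1.2459 × 121.31 = 151.15 MPa
τ_m = K_s·8F_mD/(πd³) = 1.0814 × 402.24 = 434.98 MPa
Goodman: 1/n_f = τ_a/S_se + τ_m/S_su = 151.15/363 + 434.98/876 = 0.41638 + 0.49655 = 0.91293
n_f = 1/0.91293 = 1.095

1.10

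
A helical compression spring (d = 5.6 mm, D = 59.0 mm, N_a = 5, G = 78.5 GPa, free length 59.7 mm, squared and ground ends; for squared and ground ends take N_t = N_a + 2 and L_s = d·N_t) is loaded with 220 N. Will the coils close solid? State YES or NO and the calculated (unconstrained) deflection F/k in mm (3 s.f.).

YES, δ = 23.4 mm

k = Gd⁴/(8D³N_a) = (78.5×10³)(5.6⁴)/(8·59.0³·5) = 9.3974 N/mm
N_t = 7; L_s = 5.6·7 = 39.2 mm; δ_solid = L₀ − L_s = 59.7 − 39.2 = 20.5 mm
δ = F/k = 220/9.3974 = 23.411 mm
δ ≥ δ_solid → spring goes solid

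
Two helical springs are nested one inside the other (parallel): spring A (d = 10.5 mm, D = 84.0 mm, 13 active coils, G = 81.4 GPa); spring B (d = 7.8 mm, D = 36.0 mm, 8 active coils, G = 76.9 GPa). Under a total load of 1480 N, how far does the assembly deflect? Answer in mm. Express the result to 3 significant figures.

k_A = Gd⁴/(8D³N_a) = (81.4×10³)(10.5⁴)/(8·84.0³·13) = 16.051 N/mm
k_B = Gd⁴/(8D³N_a) = (76.9×10³)(7.8⁴)/(8·36.0³·8) = 95.327 N/mm
Parallel: k_eq = 16.051 + 95.327 = 111.38 N/mm
δ = F/k_eq = 1480/111.38 = 13.288 mm

13.3 mm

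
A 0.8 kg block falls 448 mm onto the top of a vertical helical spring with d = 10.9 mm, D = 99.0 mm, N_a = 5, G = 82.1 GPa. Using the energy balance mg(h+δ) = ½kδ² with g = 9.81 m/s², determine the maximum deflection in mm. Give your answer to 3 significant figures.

k = Gd⁴/(8D³N_a) = (82.1×10³)(10.9⁴)/(8·99.0³·5) = 29.86 N/mm
W = mg = 0.8 × 9.81 = 7.848 N
½kδ² − Wδ − Wh = 0 → δ = (W + √(W² + 2kWh))/k
δ = (7.848 + √(61.591 + 209967))/29.86 = (7.848 + 458.29)/29.86 = 15.611 mm

15.6 mm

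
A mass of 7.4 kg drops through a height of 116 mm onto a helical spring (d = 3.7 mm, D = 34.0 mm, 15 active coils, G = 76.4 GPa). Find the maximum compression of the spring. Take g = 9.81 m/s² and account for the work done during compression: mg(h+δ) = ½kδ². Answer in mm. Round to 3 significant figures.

k = Gd⁴/(8D³N_a) = (76.4×10³)(3.7⁴)/(8·34.0³·15) = 3.0359 N/mm
W = mg = 7.4 × 9.81 = 72.594 N
½kδ² − Wδ − Wh = 0 → δ = (W + √(W² + 2kWh))/k
δ = (72.594 + √(5269.9 + 51129.4))/3.0359 = (72.594 + 237.49)/3.0359 = 102.14 mm

102 mm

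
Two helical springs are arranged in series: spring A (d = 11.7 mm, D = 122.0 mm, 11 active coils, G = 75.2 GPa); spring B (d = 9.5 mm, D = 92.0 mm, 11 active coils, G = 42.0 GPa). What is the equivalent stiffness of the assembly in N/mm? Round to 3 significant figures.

3.19 N/mm

k_A = Gd⁴/(8D³N_a) = (75.2×10³)(11.7⁴)/(8·122.0³·11) = 8.8186 N/mm
k_B = Gd⁴/(8D³N_a) = (42.0×10³)(9.5⁴)/(8·92.0³·11) = 4.9923 N/mm
Series: 1/k_eq = 1/8.8186 + 1/4.9923 = 0.31371; k_eq = 3.1877 N/mm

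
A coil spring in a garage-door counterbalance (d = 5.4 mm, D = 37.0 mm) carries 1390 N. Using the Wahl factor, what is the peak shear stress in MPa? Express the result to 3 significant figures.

Spring index C = D/d = 37.0/5.4 = 6.8519
K_W = (4C−1)/(4C−4) + 0.615/C = 26.407/23.407 + 0.0898 = 1.2179
τ₀ = 8FD/(πd³) = 8·1390·37.0/(π·5.4³) = 411440/494.69 = 831.72 MPa
τ_max = K·τ₀ = 1.2179 × 831.72 = 1013 MPa

1010 MPa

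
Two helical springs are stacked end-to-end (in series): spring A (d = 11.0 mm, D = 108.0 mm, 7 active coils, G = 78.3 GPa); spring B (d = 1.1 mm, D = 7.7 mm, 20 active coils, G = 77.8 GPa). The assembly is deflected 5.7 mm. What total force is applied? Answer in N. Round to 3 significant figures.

8.11 N

k_A = Gd⁴/(8D³N_a) = (78.3×10³)(11.0⁴)/(8·108.0³·7) = 16.251 N/mm
k_B = Gd⁴/(8D³N_a) = (77.8×10³)(1.1⁴)/(8·7.7³·20) = 1.5594 N/mm
Series: 1/k_eq = 1/16.251 + 1/1.5594 = 0.70281; k_eq = 1.4229 N/mm
F = k_eq·δ = 1.4229·5.7 = 8.1103 N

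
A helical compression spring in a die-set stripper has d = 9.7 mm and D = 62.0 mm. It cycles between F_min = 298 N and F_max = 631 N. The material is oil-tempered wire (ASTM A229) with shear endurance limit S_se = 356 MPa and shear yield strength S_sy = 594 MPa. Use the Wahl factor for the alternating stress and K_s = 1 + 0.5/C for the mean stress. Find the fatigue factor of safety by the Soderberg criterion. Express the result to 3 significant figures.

C = D/d = 62.0/9.7 = 6.3918; K_W = (4C−1)/(4C−4)+0.615/C = 1.2353; K_s = 1+0.5/C = 1.0782
F_a = (F_max−F_min)/2 = 166.5 N; F_m = (F_max+F_min)/2 = 464.5 N
τ_a = K_W·8F_aD/(πd³) = 1.2353 × 28.803 = 35.58 MPa
τ_m = K_s·8F_mD/(πd³) = 1.0782 × 80.353 = 86.639 MPa
Soderberg: 1/n_f = τ_a/S_se + τ_m/S_sy = 35.58/356 + 86.639/594 = 0.09994 + 0.14586 = 0.2458
n_f = 1/0.2458 = 4.068

4.07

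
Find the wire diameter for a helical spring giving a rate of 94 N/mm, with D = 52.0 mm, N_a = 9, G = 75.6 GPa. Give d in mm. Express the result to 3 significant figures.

d = (8D³N_a·k / G)^(1/4) = (8·52.0³·9·94 / (75.6×10³))^0.25
  = (12588)^0.25 = 10.5922 mm

10.6 mm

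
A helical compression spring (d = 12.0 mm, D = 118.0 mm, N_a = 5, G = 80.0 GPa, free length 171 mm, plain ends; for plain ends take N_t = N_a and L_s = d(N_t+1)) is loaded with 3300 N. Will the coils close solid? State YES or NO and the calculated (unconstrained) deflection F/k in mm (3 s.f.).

k = Gd⁴/(8D³N_a) = (80.0×10³)(12.0⁴)/(8·118.0³·5) = 25.241 N/mm
N_t = 5; L_s = 12.0·6 = 72 mm; δ_solid = L₀ − L_s = 171 − 72 = 99 mm
δ = F/k = 3300/25.241 = 130.74 mm
δ ≥ δ_solid → spring goes solid

YES, δ = 131 mm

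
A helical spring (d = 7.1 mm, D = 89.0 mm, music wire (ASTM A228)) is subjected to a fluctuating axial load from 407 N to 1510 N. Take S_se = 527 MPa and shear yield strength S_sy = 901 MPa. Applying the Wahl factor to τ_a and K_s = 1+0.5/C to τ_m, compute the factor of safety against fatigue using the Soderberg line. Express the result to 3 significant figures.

C = D/d = 89.0/7.1 = 12.5352; K_W = (4C−1)/(4C−4)+0.615/C = 1.1141; K_s = 1+0.5/C = 1.0399
F_a = (F_max−F_min)/2 = 551.5 N; F_m = (F_max+F_min)/2 = 958.5 N
τ_a = K_W·8F_aD/(πd³) = 1.1141 × 349.22 = 389.06 MPa
τ_m = K_s·8F_mD/(πd³) = 1.0399 × 606.94 = 631.15 MPa
Soderberg: 1/n_f = τ_a/S_se + τ_m/S_sy = 389.06/527 + 631.15/901 = 0.73826 + 0.70050 = 1.4388
n_f = 1/1.4388 = 0.695

0.695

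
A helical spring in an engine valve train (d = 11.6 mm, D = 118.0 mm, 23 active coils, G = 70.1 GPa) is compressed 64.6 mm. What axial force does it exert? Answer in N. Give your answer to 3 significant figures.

k = Gd⁴/(8D³N_a) = (70.1×10³)(11.6⁴)/(8·118.0³·23) = 4.1984 N/mm
F = k·δ = 4.1984 × 64.6 = 271.22 N

271 N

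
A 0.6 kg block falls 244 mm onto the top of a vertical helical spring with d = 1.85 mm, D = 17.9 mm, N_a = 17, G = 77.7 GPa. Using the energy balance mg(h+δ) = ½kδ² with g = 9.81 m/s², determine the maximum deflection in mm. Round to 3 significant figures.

k = Gd⁴/(8D³N_a) = (77.7×10³)(1.85⁴)/(8·17.9³·17) = 1.1668 N/mm
W = mg = 0.6 × 9.81 = 5.886 N
½kδ² − Wδ − Wh = 0 → δ = (W + √(W² + 2kWh))/k
δ = (5.886 + √(34.645 + 3351.58))/1.1668 = (5.886 + 58.191)/1.1668 = 54.915 mm

54.9 mm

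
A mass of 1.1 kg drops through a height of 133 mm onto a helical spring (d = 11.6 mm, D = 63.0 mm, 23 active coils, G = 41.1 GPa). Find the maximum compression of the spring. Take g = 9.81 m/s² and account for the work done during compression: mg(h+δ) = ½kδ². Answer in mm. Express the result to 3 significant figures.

k = Gd⁴/(8D³N_a) = (41.1×10³)(11.6⁴)/(8·63.0³·23) = 16.175 N/mm
W = mg = 1.1 × 9.81 = 10.791 N
½kδ² − Wδ − Wh = 0 → δ = (W + √(W² + 2kWh))/k
δ = (10.791 + √(116.45 + 46427.7))/16.175 = (10.791 + 215.74)/16.175 = 14.005 mm

14.0 mm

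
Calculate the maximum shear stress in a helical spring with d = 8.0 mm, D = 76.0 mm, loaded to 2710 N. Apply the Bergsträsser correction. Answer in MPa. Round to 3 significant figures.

1170 MPa

Spring index C = D/d = 76.0/8.0 = 9.5000
K_B = (4C+2)/(4C−3) = 40.000/35.000 = 1.1429
τ₀ = 8FD/(πd³) = 8·2710·76.0/(π·8.0³) = 1.64768e+06/1608.5 = 1024.4 MPa
τ_max = K·τ₀ = 1.1429 × 1024.4 = 1170.7 MPa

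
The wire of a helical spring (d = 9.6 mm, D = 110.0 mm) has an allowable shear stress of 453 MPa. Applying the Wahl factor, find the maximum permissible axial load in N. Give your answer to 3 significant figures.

C = D/d = 110.0/9.6 = 11.4583
K_W = (4C−1)/(4C−4) + 0.615/C = 44.833/41.833 + 0.0537 = 1.1254
τ_max = K·8FD/(πd³) → F_max = τ_allow·πd³/(8DK)
F_max = 453·π·9.6³/(8·110.0·1.1254) = 1.2591e+06/990.34 = 1271.4 N

1270 N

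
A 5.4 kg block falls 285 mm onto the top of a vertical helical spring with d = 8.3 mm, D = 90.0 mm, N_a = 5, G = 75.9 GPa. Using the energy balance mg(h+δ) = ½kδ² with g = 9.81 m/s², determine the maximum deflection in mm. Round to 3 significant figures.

k = Gd⁴/(8D³N_a) = (75.9×10³)(8.3⁴)/(8·90.0³·5) = 12.353 N/mm
W = mg = 5.4 × 9.81 = 52.974 N
½kδ² − Wδ − Wh = 0 → δ = (W + √(W² + 2kWh))/k
δ = (52.974 + √(2806.2 + 372996))/12.353 = (52.974 + 613.03)/12.353 = 53.915 mm

53.9 mm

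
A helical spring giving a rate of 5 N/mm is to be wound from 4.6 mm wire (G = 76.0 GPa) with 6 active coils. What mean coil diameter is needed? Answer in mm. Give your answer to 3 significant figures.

D = (Gd⁴/(8N_a·k))^(1/3) = (76.0×10³·4.6⁴/(8·6·5))^(1/3)
  = (141786)^(1/3) = 52.1448 mm

52.1 mm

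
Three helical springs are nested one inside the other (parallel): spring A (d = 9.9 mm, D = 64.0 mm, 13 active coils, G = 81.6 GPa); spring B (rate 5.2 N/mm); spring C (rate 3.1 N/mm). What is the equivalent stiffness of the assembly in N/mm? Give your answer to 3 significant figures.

k_A = Gd⁴/(8D³N_a) = (81.6×10³)(9.9⁴)/(8·64.0³·13) = 28.751 N/mm
Parallel: k_eq = 28.751 + 5.2 + 3.1 = 37.051 N/mm

37.1 N/mm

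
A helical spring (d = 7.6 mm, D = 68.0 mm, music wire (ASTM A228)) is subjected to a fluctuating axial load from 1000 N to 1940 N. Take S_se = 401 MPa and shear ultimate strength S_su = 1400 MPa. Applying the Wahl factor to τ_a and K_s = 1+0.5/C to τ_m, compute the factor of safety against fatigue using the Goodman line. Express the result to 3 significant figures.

C = D/d = 68.0/7.6 = 8.9474; K_W = (4C−1)/(4C−4)+0.615/C = 1.1631; K_s = 1+0.5/C = 1.0559
F_a = (F_max−F_min)/2 = 470 N; F_m = (F_max+F_min)/2 = 1470 N
τ_a = K_W·8F_aD/(πd³) = 1.1631 × 185.4 = 215.64 MPa
τ_m = K_s·8F_mD/(πd³) = 1.0559 × 579.86 = 612.27 MPa
Goodman: 1/n_f = τ_a/S_se + τ_m/S_su = 215.64/401 + 612.27/1400 = 0.53775 + 0.43733 = 0.97508
n_f = 1/0.97508 = 1.026

1.03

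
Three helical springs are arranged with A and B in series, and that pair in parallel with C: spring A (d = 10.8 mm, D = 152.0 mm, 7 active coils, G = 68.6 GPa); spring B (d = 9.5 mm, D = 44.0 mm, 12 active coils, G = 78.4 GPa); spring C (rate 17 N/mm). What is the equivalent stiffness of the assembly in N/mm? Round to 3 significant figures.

k_A = Gd⁴/(8D³N_a) = (68.6×10³)(10.8⁴)/(8·152.0³·7) = 4.7457 N/mm
k_B = Gd⁴/(8D³N_a) = (78.4×10³)(9.5⁴)/(8·44.0³·12) = 78.087 N/mm
Springs A,B series: k_AB = 1/(1/4.7457+1/78.087) = 4.4738 N/mm; parallel with C: k_eq = 4.4738+17 = 21.474 N/mm

21.5 N/mm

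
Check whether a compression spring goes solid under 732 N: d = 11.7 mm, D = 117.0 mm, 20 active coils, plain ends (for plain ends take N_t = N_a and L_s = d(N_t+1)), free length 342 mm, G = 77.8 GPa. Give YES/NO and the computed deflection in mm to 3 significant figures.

k = Gd⁴/(8D³N_a) = (77.8×10³)(11.7⁴)/(8·117.0³·20) = 5.6891 N/mm
N_t = 20; L_s = 11.7·21 = 245.7 mm; δ_solid = L₀ − L_s = 342 − 245.7 = 96.3 mm
δ = F/k = 732/5.6891 = 128.67 mm
δ ≥ δ_solid → spring goes solid

YES, δ = 129 mm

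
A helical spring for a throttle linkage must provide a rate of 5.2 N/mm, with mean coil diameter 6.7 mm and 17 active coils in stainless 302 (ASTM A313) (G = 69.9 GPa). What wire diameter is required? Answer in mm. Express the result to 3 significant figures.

d = (8D³N_a·k / G)^(1/4) = (8·6.7³·17·5.2 / (69.9×10³))^0.25
  = (3.0429)^0.25 = 1.3208 mm

1.32 mm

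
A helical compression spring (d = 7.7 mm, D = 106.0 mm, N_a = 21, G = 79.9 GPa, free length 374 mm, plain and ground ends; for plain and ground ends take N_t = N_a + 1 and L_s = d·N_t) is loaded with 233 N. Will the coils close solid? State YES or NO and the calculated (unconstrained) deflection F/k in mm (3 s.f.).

NO, δ = 166 mm

k = Gd⁴/(8D³N_a) = (79.9×10³)(7.7⁴)/(8·106.0³·21) = 1.4037 N/mm
N_t = 22; L_s = 7.7·22 = 169.4 mm; δ_solid = L₀ − L_s = 374 − 169.4 = 204.6 mm
δ = F/k = 233/1.4037 = 165.99 mm
δ < δ_solid → spring does not go solid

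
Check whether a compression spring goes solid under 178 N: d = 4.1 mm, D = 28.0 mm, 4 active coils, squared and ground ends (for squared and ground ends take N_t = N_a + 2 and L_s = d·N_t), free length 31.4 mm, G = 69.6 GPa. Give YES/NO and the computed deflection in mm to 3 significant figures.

k = Gd⁴/(8D³N_a) = (69.6×10³)(4.1⁴)/(8·28.0³·4) = 27.998 N/mm
N_t = 6; L_s = 4.1·6 = 24.6 mm; δ_solid = L₀ − L_s = 31.4 − 24.6 = 6.8 mm
δ = F/k = 178/27.998 = 6.3577 mm
δ < δ_solid → spring does not go solid

NO, δ = 6.36 mm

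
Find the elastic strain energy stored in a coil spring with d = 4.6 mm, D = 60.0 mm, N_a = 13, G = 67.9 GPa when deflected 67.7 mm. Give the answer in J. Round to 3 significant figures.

3.10 J

k = Gd⁴/(8D³N_a) = (67.9×10³)(4.6⁴)/(8·60.0³·13) = 1.3534 N/mm
U = ½kδ² = 0.5 × 1.3534 × 67.7² = 3101.4 N·mm = 3.1014 J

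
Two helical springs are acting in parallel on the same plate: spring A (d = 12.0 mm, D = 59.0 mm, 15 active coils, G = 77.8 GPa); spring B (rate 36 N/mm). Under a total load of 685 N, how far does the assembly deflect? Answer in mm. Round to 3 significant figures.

k_A = Gd⁴/(8D³N_a) = (77.8×10³)(12.0⁴)/(8·59.0³·15) = 65.459 N/mm
Parallel: k_eq = 65.459 + 36 = 101.46 N/mm
δ = F/k_eq = 685/101.46 = 6.7515 mm

6.75 mm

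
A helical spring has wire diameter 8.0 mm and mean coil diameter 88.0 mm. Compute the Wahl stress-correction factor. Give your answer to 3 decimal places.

1.131

C = D/d = 88.0/8.0 = 11.0000
K_W = (4C−1)/(4C−4) + 0.615/C = 43.000/40.000 + 0.0559 = 1.1309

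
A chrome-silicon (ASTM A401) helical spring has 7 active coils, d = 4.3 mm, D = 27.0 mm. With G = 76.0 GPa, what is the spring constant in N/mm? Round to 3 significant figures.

k = Gd⁴/(8D³N_a) = (76.0×10³ × 4.3⁴) / (8 × 27.0³ × 7)
  = 2.59829e+07 / 1.10225e+06 = 23.573 N/mm

23.6 N/mm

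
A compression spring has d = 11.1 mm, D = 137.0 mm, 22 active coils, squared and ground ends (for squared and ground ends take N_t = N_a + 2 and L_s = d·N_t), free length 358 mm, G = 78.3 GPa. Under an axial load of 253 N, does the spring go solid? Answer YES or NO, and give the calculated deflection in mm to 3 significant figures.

k = Gd⁴/(8D³N_a) = (78.3×10³)(11.1⁴)/(8·137.0³·22) = 2.6265 N/mm
N_t = 24; L_s = 11.1·24 = 266.4 mm; δ_solid = L₀ − L_s = 358 − 266.4 = 91.6 mm
δ = F/k = 253/2.6265 = 96.325 mm
δ ≥ δ_solid → spring goes solid

YES, δ = 96.3 mm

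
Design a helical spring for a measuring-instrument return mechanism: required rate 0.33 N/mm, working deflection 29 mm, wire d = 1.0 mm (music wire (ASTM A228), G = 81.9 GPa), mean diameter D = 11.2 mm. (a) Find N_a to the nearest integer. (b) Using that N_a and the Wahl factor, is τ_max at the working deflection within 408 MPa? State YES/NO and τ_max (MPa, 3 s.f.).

N_a = Gd⁴/(8D³k) = (81.9×10³)(1.0⁴)/(8·11.2³·0.33) = 22.08 → N_a = 22
Actual rate k = Gd⁴/(8D³·22) = 0.33122 N/mm
Working load F = kδ = 0.33122·29 = 9.6054 N
C = 11.2/1.0 = 11.2000; K_W = (4C−1)/(4C−4)+0.615/C = 1.1284
τ_max = K_W·8FD/(πd³) = 1.1284·273.95 = 309.14 MPa
τ_max ≤ 408 MPa → acceptable

(a) 22 coils; (b) YES, τ_max = 309 MPa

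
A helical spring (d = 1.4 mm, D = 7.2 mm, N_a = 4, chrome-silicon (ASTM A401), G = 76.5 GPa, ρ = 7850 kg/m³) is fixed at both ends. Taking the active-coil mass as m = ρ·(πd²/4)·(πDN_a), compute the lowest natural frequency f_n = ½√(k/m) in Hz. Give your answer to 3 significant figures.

k = Gd⁴/(8D³N_a) = (76.5×10³)(1.4⁴)/(8·7.2³·4) = 24.605 N/mm = 24605 N/m
Wire length L = πDN_a = π·7.2·4 = 90.478 mm
m = ρ·(πd²/4)·L = 7850 × 1.5394×10⁻⁶ m² × 0.090478 m = 0.0010933 kg
f_n = ½√(k/m) = 0.5·√(24605/0.0010933) = 0.5·√(2.2504e+07) = 2371.9 Hz

2370 Hz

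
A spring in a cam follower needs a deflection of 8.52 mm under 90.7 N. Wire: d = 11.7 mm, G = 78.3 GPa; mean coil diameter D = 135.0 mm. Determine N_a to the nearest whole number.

7

Required rate k = F/δ = 90.7/8.52 = 10.646 N/mm
N_a = Gd⁴/(8D³k) = (78.3×10³ × 11.7⁴)/(8 × 135.0³ × 10.646)
    = 1.46725e+09 / 2.09536e+08 = 7.002 → 7 coils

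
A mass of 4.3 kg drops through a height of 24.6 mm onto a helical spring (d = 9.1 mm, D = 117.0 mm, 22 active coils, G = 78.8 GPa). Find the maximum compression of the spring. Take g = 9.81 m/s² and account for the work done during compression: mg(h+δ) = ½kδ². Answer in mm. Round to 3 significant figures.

61.6 mm

k = Gd⁴/(8D³N_a) = (78.8×10³)(9.1⁴)/(8·117.0³·22) = 1.917 N/mm
W = mg = 4.3 × 9.81 = 42.183 N
½kδ² − Wδ − Wh = 0 → δ = (W + √(W² + 2kWh))/k
δ = (42.183 + √(1779.4 + 3978.54))/1.917 = (42.183 + 75.881)/1.917 = 61.588 mm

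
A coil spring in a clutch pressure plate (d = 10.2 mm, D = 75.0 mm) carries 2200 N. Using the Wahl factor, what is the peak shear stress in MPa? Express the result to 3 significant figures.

Spring index C = D/d = 75.0/10.2 = 7.3529
K_W = (4C−1)/(4C−4) + 0.615/C = 28.412/25.412 + 0.0836 = 1.2017
τ₀ = 8FD/(πd³) = 8·2200·75.0/(π·10.2³) = 1.32e+06/3333.9 = 395.93 MPa
τ_max = K·τ₀ = 1.2017 × 395.93 = 475.79 MPa

476 MPa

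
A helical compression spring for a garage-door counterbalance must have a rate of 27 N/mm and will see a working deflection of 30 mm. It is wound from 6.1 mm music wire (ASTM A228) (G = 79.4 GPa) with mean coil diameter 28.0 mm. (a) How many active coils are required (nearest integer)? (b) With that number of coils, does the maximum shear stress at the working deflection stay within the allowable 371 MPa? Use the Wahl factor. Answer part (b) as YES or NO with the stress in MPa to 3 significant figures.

(a) 23 coils; (b) YES, τ_max = 344 MPa

N_a = Gd⁴/(8D³k) = (79.4×10³)(6.1⁴)/(8·28.0³·27) = 23.19 → N_a = 23
Actual rate k = Gd⁴/(8D³·23) = 27.217 N/mm
Working load F = kδ = 27.217·30 = 816.52 N
C = 28.0/6.1 = 4.5902; K_W = (4C−1)/(4C−4)+0.615/C = 1.3429
τ_max = K_W·8FD/(πd³) = 1.3429·256.49 = 344.44 MPa
τ_max ≤ 371 MPa → acceptable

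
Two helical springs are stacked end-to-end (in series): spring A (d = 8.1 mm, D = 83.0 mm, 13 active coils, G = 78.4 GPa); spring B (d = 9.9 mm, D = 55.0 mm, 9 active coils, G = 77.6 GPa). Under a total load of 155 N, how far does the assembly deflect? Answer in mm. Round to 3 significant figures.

k_A = Gd⁴/(8D³N_a) = (78.4×10³)(8.1⁴)/(8·83.0³·13) = 5.6753 N/mm
k_B = Gd⁴/(8D³N_a) = (77.6×10³)(9.9⁴)/(8·55.0³·9) = 62.227 N/mm
Series: 1/k_eq = 1/5.6753 + 1/62.227 = 0.19227; k_eq = 5.201 N/mm
δ = F/k_eq = 155/5.201 = 29.802 mm

29.8 mm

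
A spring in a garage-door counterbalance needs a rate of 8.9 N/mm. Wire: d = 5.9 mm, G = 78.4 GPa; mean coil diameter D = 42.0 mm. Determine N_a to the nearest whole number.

N_a = Gd⁴/(8D³k) = (78.4×10³ × 5.9⁴)/(8 × 42.0³ × 8.9)
    = 9.50001e+07 / 5.27507e+06 = 18.01 → 18 coils

18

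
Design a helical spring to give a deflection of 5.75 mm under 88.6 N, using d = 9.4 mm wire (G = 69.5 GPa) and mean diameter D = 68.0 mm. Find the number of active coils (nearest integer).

Required rate k = F/δ = 88.6/5.75 = 15.409 N/mm
N_a = Gd⁴/(8D³k) = (69.5×10³ × 9.4⁴)/(8 × 68.0³ × 15.409)
    = 5.42621e+08 / 3.87599e+07 = 14 → 14 coils

14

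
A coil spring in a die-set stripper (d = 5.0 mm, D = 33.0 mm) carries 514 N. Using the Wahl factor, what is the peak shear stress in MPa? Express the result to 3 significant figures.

424 MPa

Spring index C = D/d = 33.0/5.0 = 6.6000
K_W = (4C−1)/(4C−4) + 0.615/C = 25.400/22.400 + 0.0932 = 1.2271
τ₀ = 8FD/(πd³) = 8·514·33.0/(π·5.0³) = 135696/392.7 = 345.55 MPa
τ_max = K·τ₀ = 1.2271 × 345.55 = 424.02 MPa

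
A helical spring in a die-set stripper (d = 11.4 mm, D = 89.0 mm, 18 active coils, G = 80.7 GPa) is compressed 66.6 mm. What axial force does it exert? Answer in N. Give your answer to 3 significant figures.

k = Gd⁴/(8D³N_a) = (80.7×10³)(11.4⁴)/(8·89.0³·18) = 13.426 N/mm
F = k·δ = 13.426 × 66.6 = 894.2 N

894 N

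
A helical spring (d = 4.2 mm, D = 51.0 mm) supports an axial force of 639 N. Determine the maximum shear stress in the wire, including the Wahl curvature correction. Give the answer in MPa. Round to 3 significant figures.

1250 MPa

Spring index C = D/d = 51.0/4.2 = 12.1429
K_W = (4C−1)/(4C−4) + 0.615/C = 47.571/44.571 + 0.0506 = 1.1180
τ₀ = 8FD/(πd³) = 8·639·51.0/(π·4.2³) = 260712/232.75 = 1120.1 MPa
τ_max = K·τ₀ = 1.1180 × 1120.1 = 1252.2 MPa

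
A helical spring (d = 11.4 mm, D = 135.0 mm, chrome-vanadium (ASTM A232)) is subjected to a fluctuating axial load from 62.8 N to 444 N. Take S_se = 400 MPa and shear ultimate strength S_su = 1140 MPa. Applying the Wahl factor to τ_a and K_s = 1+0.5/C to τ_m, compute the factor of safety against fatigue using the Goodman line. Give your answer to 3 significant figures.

5.63

C = D/d = 135.0/11.4 = 11.8421; K_W = (4C−1)/(4C−4)+0.615/C = 1.1211; K_s = 1+0.5/C = 1.0422
F_a = (F_max−F_min)/2 = 190.6 N; F_m = (F_max+F_min)/2 = 253.4 N
τ_a = K_W·8F_aD/(πd³) = 1.1211 × 44.226 = 49.583 MPa
τ_m = K_s·8F_mD/(πd³) = 1.0422 × 58.798 = 61.281 MPa
Goodman: 1/n_f = τ_a/S_se + τ_m/S_su = 49.583/400 + 61.281/1140 = 0.12396 + 0.05376 = 0.17771
n_f = 1/0.17771 = 5.627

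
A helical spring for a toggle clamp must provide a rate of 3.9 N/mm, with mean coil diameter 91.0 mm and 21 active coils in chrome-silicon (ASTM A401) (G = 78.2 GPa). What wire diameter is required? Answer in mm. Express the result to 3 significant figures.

d = (8D³N_a·k / G)^(1/4) = (8·91.0³·21·3.9 / (78.2×10³))^0.25
  = (6313.8)^0.25 = 8.9140 mm

8.91 mm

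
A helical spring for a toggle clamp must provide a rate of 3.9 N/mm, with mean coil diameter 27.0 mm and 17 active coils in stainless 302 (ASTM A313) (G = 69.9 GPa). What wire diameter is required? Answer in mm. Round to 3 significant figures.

d = (8D³N_a·k / G)^(1/4) = (8·27.0³·17·3.9 / (69.9×10³))^0.25
  = (149.35)^0.25 = 3.4959 mm

3.50 mm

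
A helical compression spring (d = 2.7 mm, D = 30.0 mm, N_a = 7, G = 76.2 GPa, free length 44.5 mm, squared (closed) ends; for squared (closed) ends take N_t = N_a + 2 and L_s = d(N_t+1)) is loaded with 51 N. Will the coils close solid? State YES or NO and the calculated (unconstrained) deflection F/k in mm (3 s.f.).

YES, δ = 19.0 mm

k = Gd⁴/(8D³N_a) = (76.2×10³)(2.7⁴)/(8·30.0³·7) = 2.6783 N/mm
N_t = 9; L_s = 2.7·10 = 27 mm; δ_solid = L₀ − L_s = 44.5 − 27 = 17.5 mm
δ = F/k = 51/2.6783 = 19.042 mm
δ ≥ δ_solid → spring goes solid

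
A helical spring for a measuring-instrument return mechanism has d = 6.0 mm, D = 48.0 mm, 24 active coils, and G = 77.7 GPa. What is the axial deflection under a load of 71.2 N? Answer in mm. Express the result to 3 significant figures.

k = Gd⁴/(8D³N_a) = (77.7×10³)(6.0⁴)/(8·48.0³·24) = 4.7424 N/mm
δ = F/k = 71.2 / 4.7424 = 15.013 mm

15.0 mm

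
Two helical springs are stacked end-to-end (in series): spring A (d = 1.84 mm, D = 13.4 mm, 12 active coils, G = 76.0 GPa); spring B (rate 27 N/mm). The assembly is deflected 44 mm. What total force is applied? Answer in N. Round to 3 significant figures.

k_A = Gd⁴/(8D³N_a) = (76.0×10³)(1.84⁴)/(8·13.4³·12) = 3.7714 N/mm
Series: 1/k_eq = 1/3.7714 + 1/27 = 0.30219; k_eq = 3.3091 N/mm
F = k_eq·δ = 3.3091·44 = 145.6 N

146 N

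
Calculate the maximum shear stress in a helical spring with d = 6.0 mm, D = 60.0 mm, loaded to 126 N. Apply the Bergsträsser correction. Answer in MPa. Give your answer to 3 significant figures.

101 MPa

Spring index C = D/d = 60.0/6.0 = 10.0000
K_B = (4C+2)/(4C−3) = 42.000/37.000 = 1.1351
τ₀ = 8FD/(πd³) = 8·126·60.0/(π·6.0³) = 60480/678.58 = 89.127 MPa
τ_max = K·τ₀ = 1.1351 × 89.127 = 101.17 MPa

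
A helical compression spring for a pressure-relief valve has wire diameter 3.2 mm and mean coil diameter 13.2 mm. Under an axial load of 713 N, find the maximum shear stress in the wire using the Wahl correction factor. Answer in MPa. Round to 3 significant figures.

Spring index C = D/d = 13.2/3.2 = 4.1250
K_W = (4C−1)/(4C−4) + 0.615/C = 15.500/12.500 + 0.1491 = 1.3891
τ₀ = 8FD/(πd³) = 8·713·13.2/(π·3.2³) = 75292.8/102.94 = 731.4 MPa
τ_max = K·τ₀ = 1.3891 × 731.4 = 1016 MPa

1020 MPa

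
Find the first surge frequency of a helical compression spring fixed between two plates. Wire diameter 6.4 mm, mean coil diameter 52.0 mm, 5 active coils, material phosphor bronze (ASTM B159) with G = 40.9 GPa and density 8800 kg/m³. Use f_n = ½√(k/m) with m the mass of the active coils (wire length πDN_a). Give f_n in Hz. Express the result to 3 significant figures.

115 Hz

k = Gd⁴/(8D³N_a) = (40.9×10³)(6.4⁴)/(8·52.0³·5) = 12.2 N/mm = 12200 N/m
Wire length L = πDN_a = π·52.0·5 = 816.81 mm
m = ρ·(πd²/4)·L = 8800 × 32.17×10⁻⁶ m² × 0.81681 m = 0.23124 kg
f_n = ½√(k/m) = 0.5·√(12200/0.23124) = 0.5·√(52762) = 114.85 Hz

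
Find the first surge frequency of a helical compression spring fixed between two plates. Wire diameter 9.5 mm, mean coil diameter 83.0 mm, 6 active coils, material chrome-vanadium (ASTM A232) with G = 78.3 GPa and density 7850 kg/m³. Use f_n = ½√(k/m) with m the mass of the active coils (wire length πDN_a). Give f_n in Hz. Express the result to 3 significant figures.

81.7 Hz

k = Gd⁴/(8D³N_a) = (78.3×10³)(9.5⁴)/(8·83.0³·6) = 23.237 N/mm = 23237 N/m
Wire length L = πDN_a = π·83.0·6 = 1564.5 mm
m = ρ·(πd²/4)·L = 7850 × 70.882×10⁻⁶ m² × 1.5645 m = 0.87053 kg
f_n = ½√(k/m) = 0.5·√(23237/0.87053) = 0.5·√(26693) = 81.69 Hz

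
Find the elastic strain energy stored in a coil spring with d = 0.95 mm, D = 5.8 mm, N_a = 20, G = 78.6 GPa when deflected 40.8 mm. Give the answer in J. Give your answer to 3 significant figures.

k = Gd⁴/(8D³N_a) = (78.6×10³)(0.95⁴)/(8·5.8³·20) = 2.0508 N/mm
U = ½kδ² = 0.5 × 2.0508 × 40.8² = 1706.9 N·mm = 1.7069 J

1.71 J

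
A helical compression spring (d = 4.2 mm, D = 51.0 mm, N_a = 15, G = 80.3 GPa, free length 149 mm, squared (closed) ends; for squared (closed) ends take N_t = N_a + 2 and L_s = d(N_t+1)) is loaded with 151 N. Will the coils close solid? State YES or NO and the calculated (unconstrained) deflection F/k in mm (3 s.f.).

YES, δ = 96.2 mm

k = Gd⁴/(8D³N_a) = (80.3×10³)(4.2⁴)/(8·51.0³·15) = 1.5697 N/mm
N_t = 17; L_s = 4.2·18 = 75.6 mm; δ_solid = L₀ − L_s = 149 − 75.6 = 73.4 mm
δ = F/k = 151/1.5697 = 96.196 mm
δ ≥ δ_solid → spring goes solid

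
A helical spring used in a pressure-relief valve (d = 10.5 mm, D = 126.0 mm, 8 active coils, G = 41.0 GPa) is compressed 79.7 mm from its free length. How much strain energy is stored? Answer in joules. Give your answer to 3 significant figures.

12.4 J

k = Gd⁴/(8D³N_a) = (41.0×10³)(10.5⁴)/(8·126.0³·8) = 3.8927 N/mm
U = ½kδ² = 0.5 × 3.8927 × 79.7² = 12363 N·mm = 12.363 J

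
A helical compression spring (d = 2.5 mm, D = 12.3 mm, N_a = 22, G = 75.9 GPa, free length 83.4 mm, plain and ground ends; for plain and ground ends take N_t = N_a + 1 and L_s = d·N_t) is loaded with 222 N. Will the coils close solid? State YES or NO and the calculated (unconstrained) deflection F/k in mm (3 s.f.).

k = Gd⁴/(8D³N_a) = (75.9×10³)(2.5⁴)/(8·12.3³·22) = 9.0526 N/mm
N_t = 23; L_s = 2.5·23 = 57.5 mm; δ_solid = L₀ − L_s = 83.4 − 57.5 = 25.9 mm
δ = F/k = 222/9.0526 = 24.523 mm
δ < δ_solid → spring does not go solid

NO, δ = 24.5 mm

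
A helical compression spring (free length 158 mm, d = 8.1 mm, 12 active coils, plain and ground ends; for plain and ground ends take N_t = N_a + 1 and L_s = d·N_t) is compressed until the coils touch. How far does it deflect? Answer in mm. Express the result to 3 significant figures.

N_t = 13; L_s = 8.1·13 = 105.3 mm
δ_solid = L₀ − L_s = 158 − 105.3 = 52.7 mm

52.7 mm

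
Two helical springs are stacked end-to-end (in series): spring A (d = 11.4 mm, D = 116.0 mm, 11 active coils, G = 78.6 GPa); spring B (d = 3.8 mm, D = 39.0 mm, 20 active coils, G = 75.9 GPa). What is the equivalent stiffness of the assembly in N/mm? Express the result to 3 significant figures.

1.42 N/mm

k_A = Gd⁴/(8D³N_a) = (78.6×10³)(11.4⁴)/(8·116.0³·11) = 9.6646 N/mm
k_B = Gd⁴/(8D³N_a) = (75.9×10³)(3.8⁴)/(8·39.0³·20) = 1.6675 N/mm
Series: 1/k_eq = 1/9.6646 + 1/1.6675 = 0.70318; k_eq = 1.4221 N/mm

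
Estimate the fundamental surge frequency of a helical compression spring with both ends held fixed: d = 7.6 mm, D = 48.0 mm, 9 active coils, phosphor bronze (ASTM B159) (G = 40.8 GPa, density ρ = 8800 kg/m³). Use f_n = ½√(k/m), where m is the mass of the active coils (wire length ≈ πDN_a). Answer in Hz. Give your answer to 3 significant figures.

k = Gd⁴/(8D³N_a) = (40.8×10³)(7.6⁴)/(8·48.0³·9) = 17.095 N/mm = 17095 N/m
Wire length L = πDN_a = π·48.0·9 = 1357.2 mm
m = ρ·(πd²/4)·L = 8800 × 45.365×10⁻⁶ m² × 1.3572 m = 0.54179 kg
f_n = ½√(k/m) = 0.5·√(17095/0.54179) = 0.5·√(31552) = 88.814 Hz

88.8 Hz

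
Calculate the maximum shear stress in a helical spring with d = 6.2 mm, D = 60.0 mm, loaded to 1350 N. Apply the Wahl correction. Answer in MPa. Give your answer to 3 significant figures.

995 MPa

Spring index C = D/d = 60.0/6.2 = 9.6774
K_W = (4C−1)/(4C−4) + 0.615/C = 37.710/34.710 + 0.0635 = 1.1500
τ₀ = 8FD/(πd³) = 8·1350·60.0/(π·6.2³) = 648000/748.73 = 865.47 MPa
τ_max = K·τ₀ = 1.1500 × 865.47 = 995.27 MPa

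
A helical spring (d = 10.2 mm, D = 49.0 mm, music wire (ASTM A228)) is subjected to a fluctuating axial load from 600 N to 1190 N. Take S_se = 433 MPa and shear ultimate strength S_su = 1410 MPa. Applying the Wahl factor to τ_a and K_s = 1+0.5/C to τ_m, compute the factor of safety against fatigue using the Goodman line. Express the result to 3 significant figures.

C = D/d = 49.0/10.2 = 4.8039; K_W = (4C−1)/(4C−4)+0.615/C = 1.3252; K_s = 1+0.5/C = 1.1041
F_a = (F_max−F_min)/2 = 295 N; F_m = (F_max+F_min)/2 = 895 N
τ_a = K_W·8F_aD/(πd³) = 1.3252 × 34.686 = 45.966 MPa
τ_m = K_s·8F_mD/(πd³) = 1.1041 × 105.23 = 116.19 MPa
Goodman: 1/n_f = τ_a/S_se + τ_m/S_su = 45.966/433 + 116.19/1410 = 0.10616 + 0.08240 = 0.18856
n_f = 1/0.18856 = 5.303

5.30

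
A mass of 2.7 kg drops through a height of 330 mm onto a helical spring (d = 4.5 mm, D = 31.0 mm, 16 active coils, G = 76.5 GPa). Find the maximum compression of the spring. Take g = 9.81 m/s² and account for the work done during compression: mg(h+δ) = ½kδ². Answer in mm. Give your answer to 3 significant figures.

k = Gd⁴/(8D³N_a) = (76.5×10³)(4.5⁴)/(8·31.0³·16) = 8.2265 N/mm
W = mg = 2.7 × 9.81 = 26.487 N
½kδ² − Wδ − Wh = 0 → δ = (W + √(W² + 2kWh))/k
δ = (26.487 + √(701.56 + 143811))/8.2265 = (26.487 + 380.15)/8.2265 = 49.43 mm

49.4 mm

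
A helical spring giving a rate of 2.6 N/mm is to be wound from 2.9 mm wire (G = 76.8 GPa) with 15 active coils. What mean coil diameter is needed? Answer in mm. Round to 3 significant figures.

25.9 mm

D = (Gd⁴/(8N_a·k))^(1/3) = (76.8×10³·2.9⁴/(8·15·2.6))^(1/3)
  = (17410)^(1/3) = 25.9179 mm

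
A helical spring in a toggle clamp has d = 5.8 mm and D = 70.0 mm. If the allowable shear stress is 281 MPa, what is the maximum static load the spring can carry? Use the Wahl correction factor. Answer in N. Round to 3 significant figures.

275 N

C = D/d = 70.0/5.8 = 12.0690
K_W = (4C−1)/(4C−4) + 0.615/C = 47.276/44.276 + 0.0510 = 1.1187
τ_max = K·8FD/(πd³) → F_max = τ_allow·πd³/(8DK)
F_max = 281·π·5.8³/(8·70.0·1.1187) = 1.7224e+05/626.48 = 274.94 N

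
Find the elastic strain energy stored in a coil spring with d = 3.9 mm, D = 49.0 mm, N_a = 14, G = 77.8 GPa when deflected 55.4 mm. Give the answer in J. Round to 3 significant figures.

k = Gd⁴/(8D³N_a) = (77.8×10³)(3.9⁴)/(8·49.0³·14) = 1.3659 N/mm
U = ½kδ² = 0.5 × 1.3659 × 55.4² = 2096.1 N·mm = 2.0961 J

2.10 J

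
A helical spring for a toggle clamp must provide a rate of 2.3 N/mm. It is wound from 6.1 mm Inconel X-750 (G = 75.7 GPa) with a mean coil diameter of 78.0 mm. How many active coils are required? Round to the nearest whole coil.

12

N_a = Gd⁴/(8D³k) = (75.7×10³ × 6.1⁴)/(8 × 78.0³ × 2.3)
    = 1.04813e+08 / 8.73176e+06 = 12 → 12 coils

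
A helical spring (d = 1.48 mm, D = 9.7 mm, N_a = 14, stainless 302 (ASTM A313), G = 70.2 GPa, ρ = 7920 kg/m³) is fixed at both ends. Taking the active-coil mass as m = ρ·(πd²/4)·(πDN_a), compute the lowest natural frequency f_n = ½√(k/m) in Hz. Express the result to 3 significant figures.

376 Hz

k = Gd⁴/(8D³N_a) = (70.2×10³)(1.48⁴)/(8·9.7³·14) = 3.295 N/mm = 3295 N/m
Wire length L = πDN_a = π·9.7·14 = 426.63 mm
m = ρ·(πd²/4)·L = 7920 × 1.7203×10⁻⁶ m² × 0.42663 m = 0.0058128 kg
f_n = ½√(k/m) = 0.5·√(3295/0.0058128) = 0.5·√(5.6684e+05) = 376.44 Hz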